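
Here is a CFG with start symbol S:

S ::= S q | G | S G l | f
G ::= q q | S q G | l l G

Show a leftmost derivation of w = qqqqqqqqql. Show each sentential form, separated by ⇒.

S ⇒ SGl ⇒ SqGl ⇒ GqGl ⇒ SqGqGl ⇒ SqqGqGl ⇒ GqqGqGl ⇒ qqqqGqGl ⇒ qqqqqqqGl ⇒ qqqqqqqqql

S ⇒ SGl   [S ::= S G l]
SGl ⇒ SqGl   [S ::= S q]
SqGl ⇒ GqGl   [S ::= G]
GqGl ⇒ SqGqGl   [G ::= S q G]
SqGqGl ⇒ SqqGqGl   [S ::= S q]
SqqGqGl ⇒ GqqGqGl   [S ::= G]
GqqGqGl ⇒ qqqqGqGl   [G ::= q q]
qqqqGqGl ⇒ qqqqqqqGl   [G ::= q q]
qqqqqqqGl ⇒ qqqqqqqqql   [G ::= q q]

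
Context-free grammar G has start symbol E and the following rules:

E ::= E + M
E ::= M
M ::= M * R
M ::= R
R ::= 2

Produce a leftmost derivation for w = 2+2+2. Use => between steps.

E => E+M   [E ::= E + M]
E+M => E+M+M   [E ::= E + M]
E+M+M => M+M+M   [E ::= M]
M+M+M => R+M+M   [M ::= R]
R+M+M => 2+M+M   [R ::= 2]
2+M+M => 2+R+M   [M ::= R]
2+R+M => 2+2+M   [R ::= 2]
2+2+M => 2+2+R   [M ::= R]
2+2+R => 2+2+2   [R ::= 2]

E => E+M => E+M+M => M+M+M => R+M+M => 2+M+M => 2+R+M => 2+2+M => 2+2+R => 2+2+2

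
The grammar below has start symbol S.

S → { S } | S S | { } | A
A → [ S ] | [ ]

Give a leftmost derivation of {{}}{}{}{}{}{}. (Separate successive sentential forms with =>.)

S => SS => SSS => SSSS => SSSSS => SSSSSS => {S}SSSSS => {{}}SSSSS => {{}}{}SSSS => {{}}{}{}SSS => {{}}{}{}{}SS => {{}}{}{}{}{}S => {{}}{}{}{}{}{}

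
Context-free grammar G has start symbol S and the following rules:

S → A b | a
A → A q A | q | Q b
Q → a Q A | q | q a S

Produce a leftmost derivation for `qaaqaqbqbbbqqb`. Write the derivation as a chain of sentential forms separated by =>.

S=>Ab=>AqAb=>QbqAb=>qaSbqAb=>qaAbbqAb=>qaQbbbqAb=>qaaQAbbbqAb=>qaaqaSAbbbqAb=>qaaqaAbAbbbqAb=>qaaqaqbAbbbqAb=>qaaqaqbqbbbqAb=>qaaqaqbqbbbqqb

S => Ab   [S → A b]
Ab => AqAb   [A → A q A]
AqAb => QbqAb   [A → Q b]
QbqAb => qaSbqAb   [Q → q a S]
qaSbqAb => qaAbbqAb   [S → A b]
qaAbbqAb => qaQbbbqAb   [A → Q b]
qaQbbbqAb => qaaQAbbbqAb   [Q → a Q A]
qaaQAbbbqAb => qaaqaSAbbbqAb   [Q → q a S]
qaaqaSAbbbqAb => qaaqaAbAbbbqAb   [S → A b]
qaaqaAbAbbbqAb => qaaqaqbAbbbqAb   [A → q]
qaaqaqbAbbbqAb => qaaqaqbqbbbqAb   [A → q]
qaaqaqbqbbbqAb => qaaqaqbqbbbqqb   [A → q]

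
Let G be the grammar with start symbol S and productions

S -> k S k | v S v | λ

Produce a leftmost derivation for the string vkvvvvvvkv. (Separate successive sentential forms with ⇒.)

S⇒vSv⇒vkSkv⇒vkvSvkv⇒vkvvSvvkv⇒vkvvvSvvvkv⇒vkvvvvvvkv

S ⇒ vSv   [S -> v S v]
vSv ⇒ vkSkv   [S -> k S k]
vkSkv ⇒ vkvSvkv   [S -> v S v]
vkvSvkv ⇒ vkvvSvvkv   [S -> v S v]
vkvvSvvkv ⇒ vkvvvSvvvkv   [S -> v S v]
vkvvvSvvvkv ⇒ vkvvvvvvkv   [S -> λ]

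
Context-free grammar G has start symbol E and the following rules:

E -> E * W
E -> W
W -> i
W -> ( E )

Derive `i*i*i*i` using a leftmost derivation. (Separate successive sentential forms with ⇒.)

E ⇒ E*W ⇒ E*W*W ⇒ E*W*W*W ⇒ W*W*W*W ⇒ i*W*W*W ⇒ i*i*W*W ⇒ i*i*i*W ⇒ i*i*i*i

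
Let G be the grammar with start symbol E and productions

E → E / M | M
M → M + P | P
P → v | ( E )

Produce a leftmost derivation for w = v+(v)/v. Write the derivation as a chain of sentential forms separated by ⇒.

E ⇒ E/M ⇒ M/M ⇒ M+P/M ⇒ P+P/M ⇒ v+P/M ⇒ v+(E)/M ⇒ v+(M)/M ⇒ v+(P)/M ⇒ v+(v)/M ⇒ v+(v)/P ⇒ v+(v)/v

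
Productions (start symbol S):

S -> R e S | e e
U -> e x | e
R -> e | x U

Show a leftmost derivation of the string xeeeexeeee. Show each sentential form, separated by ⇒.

S ⇒ ReS   [S -> R e S]
ReS ⇒ xUeS   [R -> x U]
xUeS ⇒ xeeS   [U -> e]
xeeS ⇒ xeeReS   [S -> R e S]
xeeReS ⇒ xeeeeS   [R -> e]
xeeeeS ⇒ xeeeeReS   [S -> R e S]
xeeeeReS ⇒ xeeeexUeS   [R -> x U]
xeeeexUeS ⇒ xeeeexeeS   [U -> e]
xeeeexeeS ⇒ xeeeexeeee   [S -> e e]

S⇒ReS⇒xUeS⇒xeeS⇒xeeReS⇒xeeeeS⇒xeeeeReS⇒xeeeexUeS⇒xeeeexeeS⇒xeeeexeeee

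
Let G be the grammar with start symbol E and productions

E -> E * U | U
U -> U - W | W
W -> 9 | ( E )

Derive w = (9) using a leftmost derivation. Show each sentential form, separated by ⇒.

E⇒U⇒W⇒(E)⇒(U)⇒(W)⇒(9)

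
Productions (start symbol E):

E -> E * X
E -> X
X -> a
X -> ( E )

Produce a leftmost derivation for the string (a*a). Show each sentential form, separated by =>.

E => X   [E -> X]
X => (E)   [X -> ( E )]
(E) => (E*X)   [E -> E * X]
(E*X) => (X*X)   [E -> X]
(X*X) => (a*X)   [X -> a]
(a*X) => (a*a)   [X -> a]

E=>X=>(E)=>(E*X)=>(X*X)=>(a*X)=>(a*a)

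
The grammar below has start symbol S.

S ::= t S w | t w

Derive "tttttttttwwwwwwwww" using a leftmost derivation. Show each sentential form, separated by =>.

S => tSw => ttSww => tttSwww => ttttSwwww => tttttSwwwww => ttttttSwwwwww => tttttttSwwwwwww => ttttttttSwwwwwwww => tttttttttwwwwwwwww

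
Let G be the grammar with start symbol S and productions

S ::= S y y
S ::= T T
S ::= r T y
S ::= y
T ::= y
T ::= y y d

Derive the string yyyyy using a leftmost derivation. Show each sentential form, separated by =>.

S => Syy   [S ::= S y y]
Syy => Syyyy   [S ::= S y y]
Syyyy => yyyyy   [S ::= y]

S => Syy => Syyyy => yyyyy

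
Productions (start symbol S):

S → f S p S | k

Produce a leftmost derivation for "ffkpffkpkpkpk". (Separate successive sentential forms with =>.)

S => fSpS => ffSpSpS => ffkpSpS => ffkpfSpSpS => ffkpffSpSpSpS => ffkpffkpSpSpS => ffkpffkpkpSpS => ffkpffkpkpkpS => ffkpffkpkpkpk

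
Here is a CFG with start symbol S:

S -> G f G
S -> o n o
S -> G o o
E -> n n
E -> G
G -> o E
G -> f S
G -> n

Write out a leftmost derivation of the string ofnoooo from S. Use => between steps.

S=>Goo=>oEoo=>oGoo=>ofSoo=>ofGoooo=>ofnoooo

S => Goo   [S -> G o o]
Goo => oEoo   [G -> o E]
oEoo => oGoo   [E -> G]
oGoo => ofSoo   [G -> f S]
ofSoo => ofGoooo   [S -> G o o]
ofGoooo => ofnoooo   [G -> n]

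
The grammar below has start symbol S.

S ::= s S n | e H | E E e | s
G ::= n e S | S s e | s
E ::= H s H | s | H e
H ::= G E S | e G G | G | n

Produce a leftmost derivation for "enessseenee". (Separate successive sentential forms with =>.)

S => EEe   [S ::= E E e]
EEe => HeEe   [E ::= H e]
HeEe => eGGeEe   [H ::= e G G]
eGGeEe => eneSGeEe   [G ::= n e S]
eneSGeEe => enesGeEe   [S ::= s]
enesGeEe => enesSseeEe   [G ::= S s e]
enesSseeEe => enessseeEe   [S ::= s]
enessseeEe => enessseeHee   [E ::= H e]
enessseeHee => enessseenee   [H ::= n]

S => EEe => HeEe => eGGeEe => eneSGeEe => enesGeEe => enesSseeEe => enessseeEe => enessseeHee => enessseenee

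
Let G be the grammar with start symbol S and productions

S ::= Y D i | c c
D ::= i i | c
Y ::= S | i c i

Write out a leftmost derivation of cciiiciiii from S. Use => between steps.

S => YDi => SDi => YDiDi => SDiDi => YDiDiDi => SDiDiDi => ccDiDiDi => cciiiDiDi => cciiiciDi => cciiiciiii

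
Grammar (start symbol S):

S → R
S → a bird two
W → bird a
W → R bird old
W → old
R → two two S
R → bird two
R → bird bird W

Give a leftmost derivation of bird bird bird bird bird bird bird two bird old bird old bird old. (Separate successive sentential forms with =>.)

S => R   [S → R]
R => bird bird W   [R → bird bird W]
bird bird W => bird bird R bird old   [W → R bird old]
bird bird R bird old => bird bird bird bird W bird old   [R → bird bird W]
bird bird bird bird W bird old => bird bird bird bird R bird old bird old   [W → R bird old]
bird bird bird bird R bird old bird old => bird bird bird bird bird bird W bird old bird old   [R → bird bird W]
bird bird bird bird bird bird W bird old bird old => bird bird bird bird bird bird R bird old bird old bird old   [W → R bird old]
bird bird bird bird bird bird R bird old bird old bird old => bird bird bird bird bird bird bird two bird old bird old bird old   [R → bird two]

S => R => bird bird W => bird bird R bird old => bird bird bird bird W bird old => bird bird bird bird R bird old bird old => bird bird bird bird bird bird W bird old bird old => bird bird bird bird bird bird R bird old bird old bird old => bird bird bird bird bird bird bird two bird old bird old bird old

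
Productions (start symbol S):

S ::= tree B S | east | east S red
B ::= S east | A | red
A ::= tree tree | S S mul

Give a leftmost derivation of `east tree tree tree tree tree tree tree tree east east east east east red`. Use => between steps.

S => east S red   [S ::= east S red]
east S red => east tree B S red   [S ::= tree B S]
east tree B S red => east tree S east S red   [B ::= S east]
east tree S east S red => east tree tree B S east S red   [S ::= tree B S]
east tree tree B S east S red => east tree tree A S east S red   [B ::= A]
east tree tree A S east S red => east tree tree tree tree S east S red   [A ::= tree tree]
east tree tree tree tree S east S red => east tree tree tree tree tree B S east S red   [S ::= tree B S]
east tree tree tree tree tree B S east S red => east tree tree tree tree tree S east S east S red   [B ::= S east]
east tree tree tree tree tree S east S east S red => east tree tree tree tree tree tree B S east S east S red   [S ::= tree B S]
east tree tree tree tree tree tree B S east S east S red => east tree tree tree tree tree tree A S east S east S red   [B ::= A]
east tree tree tree tree tree tree A S east S east S red => east tree tree tree tree tree tree tree tree S east S east S red   [A ::= tree tree]
east tree tree tree tree tree tree tree tree S east S east S red => east tree tree tree tree tree tree tree tree east east S east S red   [S ::= east]
east tree tree tree tree tree tree tree tree east east S east S red => east tree tree tree tree tree tree tree tree east east east east S red   [S ::= east]
east tree tree tree tree tree tree tree tree east east east east S red => east tree tree tree tree tree tree tree tree east east east east east red   [S ::= east]

S => east S red => east tree B S red => east tree S east S red => east tree tree B S east S red => east tree tree A S east S red => east tree tree tree tree S east S red => east tree tree tree tree tree B S east S red => east tree tree tree tree tree S east S east S red => east tree tree tree tree tree tree B S east S east S red => east tree tree tree tree tree tree A S east S east S red => east tree tree tree tree tree tree tree tree S east S east S red => east tree tree tree tree tree tree tree tree east east S east S red => east tree tree tree tree tree tree tree tree east east east east S red => east tree tree tree tree tree tree tree tree east east east east east red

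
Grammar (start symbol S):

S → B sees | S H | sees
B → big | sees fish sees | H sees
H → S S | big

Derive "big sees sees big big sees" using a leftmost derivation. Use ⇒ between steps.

S ⇒ S H ⇒ B sees H ⇒ big sees H ⇒ big sees S S ⇒ big sees S H S ⇒ big sees S H H S ⇒ big sees sees H H S ⇒ big sees sees big H S ⇒ big sees sees big big S ⇒ big sees sees big big sees

S ⇒ S H   [S → S H]
S H ⇒ B sees H   [S → B sees]
B sees H ⇒ big sees H   [B → big]
big sees H ⇒ big sees S S   [H → S S]
big sees S S ⇒ big sees S H S   [S → S H]
big sees S H S ⇒ big sees S H H S   [S → S H]
big sees S H H S ⇒ big sees sees H H S   [S → sees]
big sees sees H H S ⇒ big sees sees big H S   [H → big]
big sees sees big H S ⇒ big sees sees big big S   [H → big]
big sees sees big big S ⇒ big sees sees big big sees   [S → sees]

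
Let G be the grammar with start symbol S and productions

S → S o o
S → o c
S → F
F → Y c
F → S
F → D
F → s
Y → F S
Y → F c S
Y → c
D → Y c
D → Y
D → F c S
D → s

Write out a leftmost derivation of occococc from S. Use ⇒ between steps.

S ⇒ F   [S → F]
F ⇒ Yc   [F → Y c]
Yc ⇒ FSc   [Y → F S]
FSc ⇒ DSc   [F → D]
DSc ⇒ FcSSc   [D → F c S]
FcSSc ⇒ ScSSc   [F → S]
ScSSc ⇒ occSSc   [S → o c]
occSSc ⇒ occocSc   [S → o c]
occocSc ⇒ occococc   [S → o c]

S ⇒ F ⇒ Yc ⇒ FSc ⇒ DSc ⇒ FcSSc ⇒ ScSSc ⇒ occSSc ⇒ occocSc ⇒ occococc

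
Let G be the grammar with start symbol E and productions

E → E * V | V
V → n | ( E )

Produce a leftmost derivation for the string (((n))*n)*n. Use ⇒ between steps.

E ⇒ E*V   [E → E * V]
E*V ⇒ V*V   [E → V]
V*V ⇒ (E)*V   [V → ( E )]
(E)*V ⇒ (E*V)*V   [E → E * V]
(E*V)*V ⇒ (V*V)*V   [E → V]
(V*V)*V ⇒ ((E)*V)*V   [V → ( E )]
((E)*V)*V ⇒ ((V)*V)*V   [E → V]
((V)*V)*V ⇒ (((E))*V)*V   [V → ( E )]
(((E))*V)*V ⇒ (((V))*V)*V   [E → V]
(((V))*V)*V ⇒ (((n))*V)*V   [V → n]
(((n))*V)*V ⇒ (((n))*n)*V   [V → n]
(((n))*n)*V ⇒ (((n))*n)*n   [V → n]

E ⇒ E*V ⇒ V*V ⇒ (E)*V ⇒ (E*V)*V ⇒ (V*V)*V ⇒ ((E)*V)*V ⇒ ((V)*V)*V ⇒ (((E))*V)*V ⇒ (((V))*V)*V ⇒ (((n))*V)*V ⇒ (((n))*n)*V ⇒ (((n))*n)*n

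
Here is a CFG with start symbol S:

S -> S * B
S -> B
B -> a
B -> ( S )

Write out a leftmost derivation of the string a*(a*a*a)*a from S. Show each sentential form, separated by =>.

S => S*B   [S -> S * B]
S*B => S*B*B   [S -> S * B]
S*B*B => B*B*B   [S -> B]
B*B*B => a*B*B   [B -> a]
a*B*B => a*(S)*B   [B -> ( S )]
a*(S)*B => a*(S*B)*B   [S -> S * B]
a*(S*B)*B => a*(S*B*B)*B   [S -> S * B]
a*(S*B*B)*B => a*(B*B*B)*B   [S -> B]
a*(B*B*B)*B => a*(a*B*B)*B   [B -> a]
a*(a*B*B)*B => a*(a*a*B)*B   [B -> a]
a*(a*a*B)*B => a*(a*a*a)*B   [B -> a]
a*(a*a*a)*B => a*(a*a*a)*a   [B -> a]

S=>S*B=>S*B*B=>B*B*B=>a*B*B=>a*(S)*B=>a*(S*B)*B=>a*(S*B*B)*B=>a*(B*B*B)*B=>a*(a*B*B)*B=>a*(a*a*B)*B=>a*(a*a*a)*B=>a*(a*a*a)*a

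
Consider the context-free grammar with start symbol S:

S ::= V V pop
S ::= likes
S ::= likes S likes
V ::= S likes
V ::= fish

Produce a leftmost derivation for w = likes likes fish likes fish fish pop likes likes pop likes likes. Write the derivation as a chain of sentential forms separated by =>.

S => likes S likes => likes likes S likes likes => likes likes V V pop likes likes => likes likes fish V pop likes likes => likes likes fish S likes pop likes likes => likes likes fish likes S likes likes pop likes likes => likes likes fish likes V V pop likes likes pop likes likes => likes likes fish likes fish V pop likes likes pop likes likes => likes likes fish likes fish fish pop likes likes pop likes likes

S => likes S likes   [S ::= likes S likes]
likes S likes => likes likes S likes likes   [S ::= likes S likes]
likes likes S likes likes => likes likes V V pop likes likes   [S ::= V V pop]
likes likes V V pop likes likes => likes likes fish V pop likes likes   [V ::= fish]
likes likes fish V pop likes likes => likes likes fish S likes pop likes likes   [V ::= S likes]
likes likes fish S likes pop likes likes => likes likes fish likes S likes likes pop likes likes   [S ::= likes S likes]
likes likes fish likes S likes likes pop likes likes => likes likes fish likes V V pop likes likes pop likes likes   [S ::= V V pop]
likes likes fish likes V V pop likes likes pop likes likes => likes likes fish likes fish V pop likes likes pop likes likes   [V ::= fish]
likes likes fish likes fish V pop likes likes pop likes likes => likes likes fish likes fish fish pop likes likes pop likes likes   [V ::= fish]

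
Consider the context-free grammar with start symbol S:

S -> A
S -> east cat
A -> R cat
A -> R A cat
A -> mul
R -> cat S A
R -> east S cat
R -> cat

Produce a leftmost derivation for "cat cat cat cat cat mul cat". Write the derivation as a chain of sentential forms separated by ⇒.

S ⇒ A ⇒ R A cat ⇒ cat S A A cat ⇒ cat A A A cat ⇒ cat R cat A A cat ⇒ cat cat cat A A cat ⇒ cat cat cat R cat A cat ⇒ cat cat cat cat cat A cat ⇒ cat cat cat cat cat mul cat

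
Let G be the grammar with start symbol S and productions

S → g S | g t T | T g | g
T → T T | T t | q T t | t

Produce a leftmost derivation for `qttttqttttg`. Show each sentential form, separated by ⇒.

S ⇒ Tg   [S → T g]
Tg ⇒ Ttg   [T → T t]
Ttg ⇒ TTtg   [T → T T]
TTtg ⇒ TtTtg   [T → T t]
TtTtg ⇒ TttTtg   [T → T t]
TttTtg ⇒ qTtttTtg   [T → q T t]
qTtttTtg ⇒ qttttTtg   [T → t]
qttttTtg ⇒ qttttqTttg   [T → q T t]
qttttqTttg ⇒ qttttqTtttg   [T → T t]
qttttqTtttg ⇒ qttttqttttg   [T → t]

S⇒Tg⇒Ttg⇒TTtg⇒TtTtg⇒TttTtg⇒qTtttTtg⇒qttttTtg⇒qttttqTttg⇒qttttqTtttg⇒qttttqttttg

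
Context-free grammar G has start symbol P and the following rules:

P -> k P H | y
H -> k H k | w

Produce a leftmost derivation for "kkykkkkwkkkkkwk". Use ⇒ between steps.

P ⇒ kPH ⇒ kkPHH ⇒ kkyHH ⇒ kkykHkH ⇒ kkykkHkkH ⇒ kkykkkHkkkH ⇒ kkykkkkHkkkkH ⇒ kkykkkkwkkkkH ⇒ kkykkkkwkkkkkHk ⇒ kkykkkkwkkkkkwk

P ⇒ kPH   [P -> k P H]
kPH ⇒ kkPHH   [P -> k P H]
kkPHH ⇒ kkyHH   [P -> y]
kkyHH ⇒ kkykHkH   [H -> k H k]
kkykHkH ⇒ kkykkHkkH   [H -> k H k]
kkykkHkkH ⇒ kkykkkHkkkH   [H -> k H k]
kkykkkHkkkH ⇒ kkykkkkHkkkkH   [H -> k H k]
kkykkkkHkkkkH ⇒ kkykkkkwkkkkH   [H -> w]
kkykkkkwkkkkH ⇒ kkykkkkwkkkkkHk   [H -> k H k]
kkykkkkwkkkkkHk ⇒ kkykkkkwkkkkkwk   [H -> w]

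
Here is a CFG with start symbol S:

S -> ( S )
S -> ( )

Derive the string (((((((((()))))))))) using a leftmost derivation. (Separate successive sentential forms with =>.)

S => (S)   [S -> ( S )]
(S) => ((S))   [S -> ( S )]
((S)) => (((S)))   [S -> ( S )]
(((S))) => ((((S))))   [S -> ( S )]
((((S)))) => (((((S)))))   [S -> ( S )]
(((((S))))) => ((((((S))))))   [S -> ( S )]
((((((S)))))) => (((((((S)))))))   [S -> ( S )]
(((((((S))))))) => ((((((((S))))))))   [S -> ( S )]
((((((((S)))))))) => (((((((((S)))))))))   [S -> ( S )]
(((((((((S))))))))) => (((((((((())))))))))   [S -> ( )]

S=>(S)=>((S))=>(((S)))=>((((S))))=>(((((S)))))=>((((((S))))))=>(((((((S)))))))=>((((((((S))))))))=>(((((((((S)))))))))=>(((((((((())))))))))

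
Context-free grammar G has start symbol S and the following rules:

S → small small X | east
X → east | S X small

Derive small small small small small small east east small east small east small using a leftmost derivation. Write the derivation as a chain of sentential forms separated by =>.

S => small small X => small small S X small => small small small small X X small => small small small small S X small X small => small small small small small small X X small X small => small small small small small small S X small X small X small => small small small small small small east X small X small X small => small small small small small small east east small X small X small => small small small small small small east east small east small X small => small small small small small small east east small east small east small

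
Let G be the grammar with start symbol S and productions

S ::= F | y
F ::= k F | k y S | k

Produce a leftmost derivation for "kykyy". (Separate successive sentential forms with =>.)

S => F => kyS => kyF => kykyS => kykyy

S => F   [S ::= F]
F => kyS   [F ::= k y S]
kyS => kyF   [S ::= F]
kyF => kykyS   [F ::= k y S]
kykyS => kykyy   [S ::= y]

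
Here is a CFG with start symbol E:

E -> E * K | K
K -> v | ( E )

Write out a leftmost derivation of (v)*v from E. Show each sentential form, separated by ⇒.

E ⇒ E*K   [E -> E * K]
E*K ⇒ K*K   [E -> K]
K*K ⇒ (E)*K   [K -> ( E )]
(E)*K ⇒ (K)*K   [E -> K]
(K)*K ⇒ (v)*K   [K -> v]
(v)*K ⇒ (v)*v   [K -> v]

E ⇒ E*K ⇒ K*K ⇒ (E)*K ⇒ (K)*K ⇒ (v)*K ⇒ (v)*v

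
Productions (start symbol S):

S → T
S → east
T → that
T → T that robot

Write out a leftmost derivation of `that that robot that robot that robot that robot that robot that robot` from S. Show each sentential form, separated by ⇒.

S ⇒ T   [S → T]
T ⇒ T that robot   [T → T that robot]
T that robot ⇒ T that robot that robot   [T → T that robot]
T that robot that robot ⇒ T that robot that robot that robot   [T → T that robot]
T that robot that robot that robot ⇒ T that robot that robot that robot that robot   [T → T that robot]
T that robot that robot that robot that robot ⇒ T that robot that robot that robot that robot that robot   [T → T that robot]
T that robot that robot that robot that robot that robot ⇒ T that robot that robot that robot that robot that robot that robot   [T → T that robot]
T that robot that robot that robot that robot that robot that robot ⇒ that that robot that robot that robot that robot that robot that robot   [T → that]

S ⇒ T ⇒ T that robot ⇒ T that robot that robot ⇒ T that robot that robot that robot ⇒ T that robot that robot that robot that robot ⇒ T that robot that robot that robot that robot that robot ⇒ T that robot that robot that robot that robot that robot that robot ⇒ that that robot that robot that robot that robot that robot that robot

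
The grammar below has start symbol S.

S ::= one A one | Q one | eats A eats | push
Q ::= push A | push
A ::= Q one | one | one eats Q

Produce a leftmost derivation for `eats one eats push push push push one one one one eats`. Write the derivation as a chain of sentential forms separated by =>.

S => eats A eats => eats one eats Q eats => eats one eats push A eats => eats one eats push Q one eats => eats one eats push push A one eats => eats one eats push push Q one one eats => eats one eats push push push A one one eats => eats one eats push push push Q one one one eats => eats one eats push push push push A one one one eats => eats one eats push push push push one one one one eats

S => eats A eats   [S ::= eats A eats]
eats A eats => eats one eats Q eats   [A ::= one eats Q]
eats one eats Q eats => eats one eats push A eats   [Q ::= push A]
eats one eats push A eats => eats one eats push Q one eats   [A ::= Q one]
eats one eats push Q one eats => eats one eats push push A one eats   [Q ::= push A]
eats one eats push push A one eats => eats one eats push push Q one one eats   [A ::= Q one]
eats one eats push push Q one one eats => eats one eats push push push A one one eats   [Q ::= push A]
eats one eats push push push A one one eats => eats one eats push push push Q one one one eats   [A ::= Q one]
eats one eats push push push Q one one one eats => eats one eats push push push push A one one one eats   [Q ::= push A]
eats one eats push push push push A one one one eats => eats one eats push push push push one one one one eats   [A ::= one]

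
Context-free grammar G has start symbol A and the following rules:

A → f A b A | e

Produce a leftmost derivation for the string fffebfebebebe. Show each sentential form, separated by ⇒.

A⇒fAbA⇒ffAbAbA⇒fffAbAbAbA⇒fffebAbAbA⇒fffebfAbAbAbA⇒fffebfebAbAbA⇒fffebfebebAbA⇒fffebfebebebA⇒fffebfebebebe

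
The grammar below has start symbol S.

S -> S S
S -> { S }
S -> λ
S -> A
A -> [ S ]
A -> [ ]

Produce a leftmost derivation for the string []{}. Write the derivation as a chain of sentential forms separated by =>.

S => SS => SSS => SSSS => ASSS => [S]SSS => []SSS => []{S}SS => []{}SS => []{}S => []{}

S => SS   [S -> S S]
SS => SSS   [S -> S S]
SSS => SSSS   [S -> S S]
SSSS => ASSS   [S -> A]
ASSS => [S]SSS   [A -> [ S ]]
[S]SSS => []SSS   [S -> λ]
[]SSS => []{S}SS   [S -> { S }]
[]{S}SS => []{}SS   [S -> λ]
[]{}SS => []{}S   [S -> λ]
[]{}S => []{}   [S -> λ]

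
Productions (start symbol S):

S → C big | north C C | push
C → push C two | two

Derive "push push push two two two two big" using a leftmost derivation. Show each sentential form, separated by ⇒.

S ⇒ C big ⇒ push C two big ⇒ push push C two two big ⇒ push push push C two two two big ⇒ push push push two two two two big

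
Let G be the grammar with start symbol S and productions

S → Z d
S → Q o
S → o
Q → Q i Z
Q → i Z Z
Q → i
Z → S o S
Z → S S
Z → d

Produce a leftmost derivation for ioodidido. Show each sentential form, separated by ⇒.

S ⇒ Qo ⇒ QiZo ⇒ QiZiZo ⇒ iZZiZiZo ⇒ iSSZiZiZo ⇒ ioSZiZiZo ⇒ iooZiZiZo ⇒ ioodiZiZo ⇒ ioodidiZo ⇒ ioodidido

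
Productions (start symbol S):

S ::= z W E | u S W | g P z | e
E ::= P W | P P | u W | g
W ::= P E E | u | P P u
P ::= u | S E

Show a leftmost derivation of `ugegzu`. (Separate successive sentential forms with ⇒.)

S ⇒ uSW   [S ::= u S W]
uSW ⇒ ugPzW   [S ::= g P z]
ugPzW ⇒ ugSEzW   [P ::= S E]
ugSEzW ⇒ ugeEzW   [S ::= e]
ugeEzW ⇒ ugegzW   [E ::= g]
ugegzW ⇒ ugegzu   [W ::= u]

S ⇒ uSW ⇒ ugPzW ⇒ ugSEzW ⇒ ugeEzW ⇒ ugegzW ⇒ ugegzu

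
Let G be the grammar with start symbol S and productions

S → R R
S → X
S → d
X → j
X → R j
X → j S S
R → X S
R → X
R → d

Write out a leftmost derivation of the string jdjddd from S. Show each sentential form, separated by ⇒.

S ⇒ X   [S → X]
X ⇒ jSS   [X → j S S]
jSS ⇒ jRRS   [S → R R]
jRRS ⇒ jXSRS   [R → X S]
jXSRS ⇒ jRjSRS   [X → R j]
jRjSRS ⇒ jdjSRS   [R → d]
jdjSRS ⇒ jdjdRS   [S → d]
jdjdRS ⇒ jdjddS   [R → d]
jdjddS ⇒ jdjddd   [S → d]

S⇒X⇒jSS⇒jRRS⇒jXSRS⇒jRjSRS⇒jdjSRS⇒jdjdRS⇒jdjddS⇒jdjddd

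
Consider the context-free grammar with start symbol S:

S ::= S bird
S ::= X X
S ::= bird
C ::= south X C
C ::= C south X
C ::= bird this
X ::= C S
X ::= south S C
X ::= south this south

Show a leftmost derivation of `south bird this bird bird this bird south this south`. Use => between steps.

S => X X   [S ::= X X]
X X => C S X   [X ::= C S]
C S X => south X C S X   [C ::= south X C]
south X C S X => south C S C S X   [X ::= C S]
south C S C S X => south bird this S C S X   [C ::= bird this]
south bird this S C S X => south bird this bird C S X   [S ::= bird]
south bird this bird C S X => south bird this bird bird this S X   [C ::= bird this]
south bird this bird bird this S X => south bird this bird bird this bird X   [S ::= bird]
south bird this bird bird this bird X => south bird this bird bird this bird south this south   [X ::= south this south]

S => X X => C S X => south X C S X => south C S C S X => south bird this S C S X => south bird this bird C S X => south bird this bird bird this S X => south bird this bird bird this bird X => south bird this bird bird this bird south this south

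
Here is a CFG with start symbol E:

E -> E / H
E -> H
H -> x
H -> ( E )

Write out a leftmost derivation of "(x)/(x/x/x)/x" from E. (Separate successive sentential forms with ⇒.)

E⇒E/H⇒E/H/H⇒H/H/H⇒(E)/H/H⇒(H)/H/H⇒(x)/H/H⇒(x)/(E)/H⇒(x)/(E/H)/H⇒(x)/(E/H/H)/H⇒(x)/(H/H/H)/H⇒(x)/(x/H/H)/H⇒(x)/(x/x/H)/H⇒(x)/(x/x/x)/H⇒(x)/(x/x/x)/x

E ⇒ E/H   [E -> E / H]
E/H ⇒ E/H/H   [E -> E / H]
E/H/H ⇒ H/H/H   [E -> H]
H/H/H ⇒ (E)/H/H   [H -> ( E )]
(E)/H/H ⇒ (H)/H/H   [E -> H]
(H)/H/H ⇒ (x)/H/H   [H -> x]
(x)/H/H ⇒ (x)/(E)/H   [H -> ( E )]
(x)/(E)/H ⇒ (x)/(E/H)/H   [E -> E / H]
(x)/(E/H)/H ⇒ (x)/(E/H/H)/H   [E -> E / H]
(x)/(E/H/H)/H ⇒ (x)/(H/H/H)/H   [E -> H]
(x)/(H/H/H)/H ⇒ (x)/(x/H/H)/H   [H -> x]
(x)/(x/H/H)/H ⇒ (x)/(x/x/H)/H   [H -> x]
(x)/(x/x/H)/H ⇒ (x)/(x/x/x)/H   [H -> x]
(x)/(x/x/x)/H ⇒ (x)/(x/x/x)/x   [H -> x]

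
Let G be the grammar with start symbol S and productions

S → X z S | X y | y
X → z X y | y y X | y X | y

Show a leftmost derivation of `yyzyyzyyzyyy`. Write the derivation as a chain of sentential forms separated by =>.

S => XzS   [S → X z S]
XzS => yyXzS   [X → y y X]
yyXzS => yyzXyzS   [X → z X y]
yyzXyzS => yyzyyzS   [X → y]
yyzyyzS => yyzyyzXy   [S → X y]
yyzyyzXy => yyzyyzyXy   [X → y X]
yyzyyzyXy => yyzyyzyyXy   [X → y X]
yyzyyzyyXy => yyzyyzyyzXyy   [X → z X y]
yyzyyzyyzXyy => yyzyyzyyzyyy   [X → y]

S => XzS => yyXzS => yyzXyzS => yyzyyzS => yyzyyzXy => yyzyyzyXy => yyzyyzyyXy => yyzyyzyyzXyy => yyzyyzyyzyyy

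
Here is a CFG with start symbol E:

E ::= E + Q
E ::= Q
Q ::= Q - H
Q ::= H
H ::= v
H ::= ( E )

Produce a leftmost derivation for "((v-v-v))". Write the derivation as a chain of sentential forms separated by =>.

E => Q => H => (E) => (Q) => (H) => ((E)) => ((Q)) => ((Q-H)) => ((Q-H-H)) => ((H-H-H)) => ((v-H-H)) => ((v-v-H)) => ((v-v-v))

E => Q   [E ::= Q]
Q => H   [Q ::= H]
H => (E)   [H ::= ( E )]
(E) => (Q)   [E ::= Q]
(Q) => (H)   [Q ::= H]
(H) => ((E))   [H ::= ( E )]
((E)) => ((Q))   [E ::= Q]
((Q)) => ((Q-H))   [Q ::= Q - H]
((Q-H)) => ((Q-H-H))   [Q ::= Q - H]
((Q-H-H)) => ((H-H-H))   [Q ::= H]
((H-H-H)) => ((v-H-H))   [H ::= v]
((v-H-H)) => ((v-v-H))   [H ::= v]
((v-v-H)) => ((v-v-v))   [H ::= v]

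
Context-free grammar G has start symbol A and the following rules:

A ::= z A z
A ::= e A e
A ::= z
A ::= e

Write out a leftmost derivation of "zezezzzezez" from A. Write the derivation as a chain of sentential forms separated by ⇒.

A ⇒ zAz   [A ::= z A z]
zAz ⇒ zeAez   [A ::= e A e]
zeAez ⇒ zezAzez   [A ::= z A z]
zezAzez ⇒ zezeAezez   [A ::= e A e]
zezeAezez ⇒ zezezAzezez   [A ::= z A z]
zezezAzezez ⇒ zezezzzezez   [A ::= z]

A ⇒ zAz ⇒ zeAez ⇒ zezAzez ⇒ zezeAezez ⇒ zezezAzezez ⇒ zezezzzezez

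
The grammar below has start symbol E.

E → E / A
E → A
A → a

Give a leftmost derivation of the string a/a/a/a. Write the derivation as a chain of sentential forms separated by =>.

E=>E/A=>E/A/A=>E/A/A/A=>A/A/A/A=>a/A/A/A=>a/a/A/A=>a/a/a/A=>a/a/a/a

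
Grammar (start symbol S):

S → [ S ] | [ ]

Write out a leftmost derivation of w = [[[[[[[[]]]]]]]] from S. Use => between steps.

S => [S]   [S → [ S ]]
[S] => [[S]]   [S → [ S ]]
[[S]] => [[[S]]]   [S → [ S ]]
[[[S]]] => [[[[S]]]]   [S → [ S ]]
[[[[S]]]] => [[[[[S]]]]]   [S → [ S ]]
[[[[[S]]]]] => [[[[[[S]]]]]]   [S → [ S ]]
[[[[[[S]]]]]] => [[[[[[[S]]]]]]]   [S → [ S ]]
[[[[[[[S]]]]]]] => [[[[[[[[]]]]]]]]   [S → [ ]]

S=>[S]=>[[S]]=>[[[S]]]=>[[[[S]]]]=>[[[[[S]]]]]=>[[[[[[S]]]]]]=>[[[[[[[S]]]]]]]=>[[[[[[[[]]]]]]]]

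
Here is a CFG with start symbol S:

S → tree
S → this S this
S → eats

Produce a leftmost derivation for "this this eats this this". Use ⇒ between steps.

S ⇒ this S this ⇒ this this S this this ⇒ this this eats this this

S ⇒ this S this   [S → this S this]
this S this ⇒ this this S this this   [S → this S this]
this this S this this ⇒ this this eats this this   [S → eats]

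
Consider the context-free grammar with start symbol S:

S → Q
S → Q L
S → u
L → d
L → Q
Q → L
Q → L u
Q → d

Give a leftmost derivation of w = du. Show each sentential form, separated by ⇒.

S ⇒ Q ⇒ Lu ⇒ Qu ⇒ du

S ⇒ Q   [S → Q]
Q ⇒ Lu   [Q → L u]
Lu ⇒ Qu   [L → Q]
Qu ⇒ du   [Q → d]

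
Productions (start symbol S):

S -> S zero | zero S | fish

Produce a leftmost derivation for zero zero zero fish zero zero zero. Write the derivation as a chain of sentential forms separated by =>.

S => zero S => zero S zero => zero S zero zero => zero zero S zero zero => zero zero S zero zero zero => zero zero zero S zero zero zero => zero zero zero fish zero zero zero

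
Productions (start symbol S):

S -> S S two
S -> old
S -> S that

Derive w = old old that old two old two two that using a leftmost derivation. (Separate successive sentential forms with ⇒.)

S ⇒ S that ⇒ S S two that ⇒ old S two that ⇒ old S S two two that ⇒ old S S two S two two that ⇒ old S that S two S two two that ⇒ old old that S two S two two that ⇒ old old that old two S two two that ⇒ old old that old two old two two that

S ⇒ S that   [S -> S that]
S that ⇒ S S two that   [S -> S S two]
S S two that ⇒ old S two that   [S -> old]
old S two that ⇒ old S S two two that   [S -> S S two]
old S S two two that ⇒ old S S two S two two that   [S -> S S two]
old S S two S two two that ⇒ old S that S two S two two that   [S -> S that]
old S that S two S two two that ⇒ old old that S two S two two that   [S -> old]
old old that S two S two two that ⇒ old old that old two S two two that   [S -> old]
old old that old two S two two that ⇒ old old that old two old two two that   [S -> old]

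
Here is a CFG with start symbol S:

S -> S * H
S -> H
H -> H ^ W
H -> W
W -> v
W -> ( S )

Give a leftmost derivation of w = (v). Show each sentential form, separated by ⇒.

S ⇒ H ⇒ W ⇒ (S) ⇒ (H) ⇒ (W) ⇒ (v)

S ⇒ H   [S -> H]
H ⇒ W   [H -> W]
W ⇒ (S)   [W -> ( S )]
(S) ⇒ (H)   [S -> H]
(H) ⇒ (W)   [H -> W]
(W) ⇒ (v)   [W -> v]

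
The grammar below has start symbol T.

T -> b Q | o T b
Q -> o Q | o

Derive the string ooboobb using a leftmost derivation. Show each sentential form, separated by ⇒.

T ⇒ oTb ⇒ ooTbb ⇒ oobQbb ⇒ ooboQbb ⇒ ooboobb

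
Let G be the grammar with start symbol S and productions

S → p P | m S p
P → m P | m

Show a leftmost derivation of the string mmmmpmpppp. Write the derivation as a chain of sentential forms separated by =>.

S => mSp => mmSpp => mmmSppp => mmmmSpppp => mmmmpPpppp => mmmmpmpppp

S => mSp   [S → m S p]
mSp => mmSpp   [S → m S p]
mmSpp => mmmSppp   [S → m S p]
mmmSppp => mmmmSpppp   [S → m S p]
mmmmSpppp => mmmmpPpppp   [S → p P]
mmmmpPpppp => mmmmpmpppp   [P → m]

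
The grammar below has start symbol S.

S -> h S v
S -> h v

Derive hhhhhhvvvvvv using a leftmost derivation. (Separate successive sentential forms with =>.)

S => hSv   [S -> h S v]
hSv => hhSvv   [S -> h S v]
hhSvv => hhhSvvv   [S -> h S v]
hhhSvvv => hhhhSvvvv   [S -> h S v]
hhhhSvvvv => hhhhhSvvvvv   [S -> h S v]
hhhhhSvvvvv => hhhhhhvvvvvv   [S -> h v]

S=>hSv=>hhSvv=>hhhSvvv=>hhhhSvvvv=>hhhhhSvvvvv=>hhhhhhvvvvvv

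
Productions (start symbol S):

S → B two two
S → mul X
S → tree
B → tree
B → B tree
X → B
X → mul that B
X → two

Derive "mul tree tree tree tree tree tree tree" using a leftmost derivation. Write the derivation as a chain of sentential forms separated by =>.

S => mul X => mul B => mul B tree => mul B tree tree => mul B tree tree tree => mul B tree tree tree tree => mul B tree tree tree tree tree => mul B tree tree tree tree tree tree => mul tree tree tree tree tree tree tree

S => mul X   [S → mul X]
mul X => mul B   [X → B]
mul B => mul B tree   [B → B tree]
mul B tree => mul B tree tree   [B → B tree]
mul B tree tree => mul B tree tree tree   [B → B tree]
mul B tree tree tree => mul B tree tree tree tree   [B → B tree]
mul B tree tree tree tree => mul B tree tree tree tree tree   [B → B tree]
mul B tree tree tree tree tree => mul B tree tree tree tree tree tree   [B → B tree]
mul B tree tree tree tree tree tree => mul tree tree tree tree tree tree tree   [B → tree]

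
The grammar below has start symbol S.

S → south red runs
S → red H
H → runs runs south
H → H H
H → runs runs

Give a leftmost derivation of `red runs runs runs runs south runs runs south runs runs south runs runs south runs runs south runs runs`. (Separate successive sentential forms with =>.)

S => red H => red H H => red H H H => red H H H H => red H H H H H => red H H H H H H => red H H H H H H H => red runs runs H H H H H H => red runs runs runs runs south H H H H H => red runs runs runs runs south runs runs south H H H H => red runs runs runs runs south runs runs south runs runs south H H H => red runs runs runs runs south runs runs south runs runs south runs runs south H H => red runs runs runs runs south runs runs south runs runs south runs runs south runs runs south H => red runs runs runs runs south runs runs south runs runs south runs runs south runs runs south runs runs

S => red H   [S → red H]
red H => red H H   [H → H H]
red H H => red H H H   [H → H H]
red H H H => red H H H H   [H → H H]
red H H H H => red H H H H H   [H → H H]
red H H H H H => red H H H H H H   [H → H H]
red H H H H H H => red H H H H H H H   [H → H H]
red H H H H H H H => red runs runs H H H H H H   [H → runs runs]
red runs runs H H H H H H => red runs runs runs runs south H H H H H   [H → runs runs south]
red runs runs runs runs south H H H H H => red runs runs runs runs south runs runs south H H H H   [H → runs runs south]
red runs runs runs runs south runs runs south H H H H => red runs runs runs runs south runs runs south runs runs south H H H   [H → runs runs south]
red runs runs runs runs south runs runs south runs runs south H H H => red runs runs runs runs south runs runs south runs runs south runs runs south H H   [H → runs runs south]
red runs runs runs runs south runs runs south runs runs south runs runs south H H => red runs runs runs runs south runs runs south runs runs south runs runs south runs runs south H   [H → runs runs south]
red runs runs runs runs south runs runs south runs runs south runs runs south runs runs south H => red runs runs runs runs south runs runs south runs runs south runs runs south runs runs south runs runs   [H → runs runs]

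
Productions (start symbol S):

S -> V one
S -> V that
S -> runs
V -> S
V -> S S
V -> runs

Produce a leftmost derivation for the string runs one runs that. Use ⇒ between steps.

S ⇒ V that ⇒ S S that ⇒ V one S that ⇒ S one S that ⇒ runs one S that ⇒ runs one runs that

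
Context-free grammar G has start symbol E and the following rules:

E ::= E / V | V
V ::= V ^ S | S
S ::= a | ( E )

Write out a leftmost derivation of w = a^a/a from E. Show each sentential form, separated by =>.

E => E/V => V/V => V^S/V => S^S/V => a^S/V => a^a/V => a^a/S => a^a/a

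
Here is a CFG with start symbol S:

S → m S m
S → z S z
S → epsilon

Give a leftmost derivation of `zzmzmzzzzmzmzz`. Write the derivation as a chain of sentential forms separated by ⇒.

S ⇒ zSz ⇒ zzSzz ⇒ zzmSmzz ⇒ zzmzSzmzz ⇒ zzmzmSmzmzz ⇒ zzmzmzSzmzmzz ⇒ zzmzmzzSzzmzmzz ⇒ zzmzmzzzzmzmzz

S ⇒ zSz   [S → z S z]
zSz ⇒ zzSzz   [S → z S z]
zzSzz ⇒ zzmSmzz   [S → m S m]
zzmSmzz ⇒ zzmzSzmzz   [S → z S z]
zzmzSzmzz ⇒ zzmzmSmzmzz   [S → m S m]
zzmzmSmzmzz ⇒ zzmzmzSzmzmzz   [S → z S z]
zzmzmzSzmzmzz ⇒ zzmzmzzSzzmzmzz   [S → z S z]
zzmzmzzSzzmzmzz ⇒ zzmzmzzzzmzmzz   [S → epsilon]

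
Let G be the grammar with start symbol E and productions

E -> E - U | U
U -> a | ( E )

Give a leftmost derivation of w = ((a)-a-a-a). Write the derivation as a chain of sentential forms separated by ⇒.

E ⇒ U   [E -> U]
U ⇒ (E)   [U -> ( E )]
(E) ⇒ (E-U)   [E -> E - U]
(E-U) ⇒ (E-U-U)   [E -> E - U]
(E-U-U) ⇒ (E-U-U-U)   [E -> E - U]
(E-U-U-U) ⇒ (U-U-U-U)   [E -> U]
(U-U-U-U) ⇒ ((E)-U-U-U)   [U -> ( E )]
((E)-U-U-U) ⇒ ((U)-U-U-U)   [E -> U]
((U)-U-U-U) ⇒ ((a)-U-U-U)   [U -> a]
((a)-U-U-U) ⇒ ((a)-a-U-U)   [U -> a]
((a)-a-U-U) ⇒ ((a)-a-a-U)   [U -> a]
((a)-a-a-U) ⇒ ((a)-a-a-a)   [U -> a]

E ⇒ U ⇒ (E) ⇒ (E-U) ⇒ (E-U-U) ⇒ (E-U-U-U) ⇒ (U-U-U-U) ⇒ ((E)-U-U-U) ⇒ ((U)-U-U-U) ⇒ ((a)-U-U-U) ⇒ ((a)-a-U-U) ⇒ ((a)-a-a-U) ⇒ ((a)-a-a-a)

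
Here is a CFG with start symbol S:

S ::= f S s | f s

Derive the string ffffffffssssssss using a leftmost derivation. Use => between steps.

S => fSs   [S ::= f S s]
fSs => ffSss   [S ::= f S s]
ffSss => fffSsss   [S ::= f S s]
fffSsss => ffffSssss   [S ::= f S s]
ffffSssss => fffffSsssss   [S ::= f S s]
fffffSsssss => ffffffSssssss   [S ::= f S s]
ffffffSssssss => fffffffSsssssss   [S ::= f S s]
fffffffSsssssss => ffffffffssssssss   [S ::= f s]

S => fSs => ffSss => fffSsss => ffffSssss => fffffSsssss => ffffffSssssss => fffffffSsssssss => ffffffffssssssss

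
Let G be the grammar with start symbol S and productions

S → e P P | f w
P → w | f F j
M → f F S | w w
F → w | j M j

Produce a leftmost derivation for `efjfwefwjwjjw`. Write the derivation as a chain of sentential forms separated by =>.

S => ePP   [S → e P P]
ePP => efFjP   [P → f F j]
efFjP => efjMjjP   [F → j M j]
efjMjjP => efjfFSjjP   [M → f F S]
efjfFSjjP => efjfwSjjP   [F → w]
efjfwSjjP => efjfwePPjjP   [S → e P P]
efjfwePPjjP => efjfwefFjPjjP   [P → f F j]
efjfwefFjPjjP => efjfwefwjPjjP   [F → w]
efjfwefwjPjjP => efjfwefwjwjjP   [P → w]
efjfwefwjwjjP => efjfwefwjwjjw   [P → w]

S => ePP => efFjP => efjMjjP => efjfFSjjP => efjfwSjjP => efjfwePPjjP => efjfwefFjPjjP => efjfwefwjPjjP => efjfwefwjwjjP => efjfwefwjwjjw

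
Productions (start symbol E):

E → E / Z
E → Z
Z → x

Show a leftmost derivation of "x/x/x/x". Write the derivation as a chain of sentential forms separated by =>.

E => E/Z => E/Z/Z => E/Z/Z/Z => Z/Z/Z/Z => x/Z/Z/Z => x/x/Z/Z => x/x/x/Z => x/x/x/x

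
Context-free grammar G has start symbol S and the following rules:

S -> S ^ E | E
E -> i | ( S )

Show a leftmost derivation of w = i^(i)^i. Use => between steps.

S => S^E => S^E^E => E^E^E => i^E^E => i^(S)^E => i^(E)^E => i^(i)^E => i^(i)^i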